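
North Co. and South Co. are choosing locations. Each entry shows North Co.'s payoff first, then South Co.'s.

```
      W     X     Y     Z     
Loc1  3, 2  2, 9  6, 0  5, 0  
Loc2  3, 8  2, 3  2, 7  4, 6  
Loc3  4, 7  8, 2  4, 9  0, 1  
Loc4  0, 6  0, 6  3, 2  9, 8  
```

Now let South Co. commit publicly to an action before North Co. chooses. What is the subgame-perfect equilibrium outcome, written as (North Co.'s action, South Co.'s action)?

(Loc4, Z)

Backward induction with South Co. moving first.
- W → North Co. plays Loc3 (best of 3, 3, 4, 0); South Co. gets 7.
- X → North Co. plays Loc3 (best of 2, 2, 8, 0); South Co. gets 2.
- Y → North Co. plays Loc1 (best of 6, 2, 4, 3); South Co. gets 0.
- Z → North Co. plays Loc4 (best of 5, 4, 0, 9); South Co. gets 8.
Among 7, 2, 0, 8, the best is 8 at Z. Subgame-perfect outcome: (Loc4, Z) with payoffs (9, 8).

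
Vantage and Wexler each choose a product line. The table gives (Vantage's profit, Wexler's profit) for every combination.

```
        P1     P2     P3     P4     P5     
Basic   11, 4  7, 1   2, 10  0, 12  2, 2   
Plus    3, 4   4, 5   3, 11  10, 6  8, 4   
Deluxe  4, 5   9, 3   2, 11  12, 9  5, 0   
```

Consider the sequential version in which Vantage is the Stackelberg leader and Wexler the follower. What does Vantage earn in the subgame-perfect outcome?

3

Backward induction with Vantage moving first.
- Basic: BR = P4, leader payoff 0.
- Plus: BR = P3, leader payoff 3.
- Deluxe: BR = P3, leader payoff 2.
Vantage's induced payoffs are 0, 3, 2, so Vantage commits to Plus. Subgame-perfect outcome: (Plus, P3) with payoffs (3, 11).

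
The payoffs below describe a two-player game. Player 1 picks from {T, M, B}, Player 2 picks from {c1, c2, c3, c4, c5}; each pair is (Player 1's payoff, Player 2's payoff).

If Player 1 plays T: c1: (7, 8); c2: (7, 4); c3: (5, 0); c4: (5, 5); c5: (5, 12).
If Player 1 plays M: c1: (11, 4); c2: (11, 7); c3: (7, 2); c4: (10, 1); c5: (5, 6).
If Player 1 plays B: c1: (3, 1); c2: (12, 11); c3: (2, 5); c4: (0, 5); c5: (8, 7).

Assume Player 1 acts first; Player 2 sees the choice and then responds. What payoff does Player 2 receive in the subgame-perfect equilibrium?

Backward induction with Player 1 moving first.
- T → Player 2 plays c5 (best of 8, 4, 0, 5, 12); Player 1 gets 5.
- M → Player 2 plays c2 (best of 4, 7, 2, 1, 6); Player 1 gets 11.
- B → Player 2 plays c2 (best of 1, 11, 5, 5, 7); Player 1 gets 12.
Maximizing over 5, 11, 12, Player 1 chooses B. Subgame-perfect outcome: (B, c2) with payoffs (12, 11).

11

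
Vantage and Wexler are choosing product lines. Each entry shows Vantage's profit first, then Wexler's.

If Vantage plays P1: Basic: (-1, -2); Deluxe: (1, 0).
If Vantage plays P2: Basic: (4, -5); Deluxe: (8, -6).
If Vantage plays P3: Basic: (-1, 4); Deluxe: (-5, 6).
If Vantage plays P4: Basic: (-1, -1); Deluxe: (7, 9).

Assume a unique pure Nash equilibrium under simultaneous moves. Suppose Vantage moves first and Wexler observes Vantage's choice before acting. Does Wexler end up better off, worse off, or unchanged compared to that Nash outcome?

better off

Work backward from Wexler's decision.
- P1: Wexler compares -2, 0 and picks Deluxe; Vantage would get 1.
- P2: Wexler compares -5, -6 and picks Basic; Vantage would get 4.
- P3: Wexler compares 4, 6 and picks Deluxe; Vantage would get -5.
- P4: Wexler compares -1, 9 and picks Deluxe; Vantage would get 7.
Maximizing over 1, 4, -5, 7, Vantage chooses P4. Subgame-perfect outcome: (P4, Deluxe) with payoffs (7, 9).
Now find the simultaneous Nash equilibrium.
Vantage's best replies: Basic→P2; Deluxe→P2.
Wexler's best replies: P1→Deluxe; P2→Basic; P3→Deluxe; P4→Deluxe.
The unique mutual best reply is (P2, Basic), giving (4, -5).
Wexler earns 9 sequentially versus -5 at the Nash outcome: better off.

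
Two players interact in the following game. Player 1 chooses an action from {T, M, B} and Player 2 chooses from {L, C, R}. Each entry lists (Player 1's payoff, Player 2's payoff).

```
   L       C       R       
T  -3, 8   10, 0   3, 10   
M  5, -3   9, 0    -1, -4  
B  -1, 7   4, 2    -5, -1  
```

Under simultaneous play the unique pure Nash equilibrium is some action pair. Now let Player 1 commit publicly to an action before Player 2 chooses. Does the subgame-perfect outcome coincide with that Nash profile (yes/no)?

no

Work backward from Player 2's decision.
- T: BR = R, leader payoff 3.
- M: BR = C, leader payoff 9.
- B: BR = L, leader payoff -1.
Maximizing over 3, 9, -1, Player 1 chooses M. Subgame-perfect outcome: (M, C) with payoffs (9, 0).
For the simultaneous game, intersect best replies.
Player 1's best replies: L→M; C→T; R→T.
Player 2's best replies: T→R; M→C; B→L.
The unique mutual best reply is (T, R), giving (3, 10).
Sequential outcome (M, C) differs from the Nash profile (T, R).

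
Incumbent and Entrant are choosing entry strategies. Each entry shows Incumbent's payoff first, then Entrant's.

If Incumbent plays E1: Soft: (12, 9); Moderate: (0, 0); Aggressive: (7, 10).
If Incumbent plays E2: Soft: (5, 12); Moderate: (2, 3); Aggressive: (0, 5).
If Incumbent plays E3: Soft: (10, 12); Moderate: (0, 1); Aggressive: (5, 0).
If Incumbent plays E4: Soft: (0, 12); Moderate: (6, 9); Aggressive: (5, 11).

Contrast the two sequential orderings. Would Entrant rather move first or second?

second

If Incumbent leads: Entrant's best replies are E1→Aggressive, E2→Soft, E3→Soft, E4→Soft; Incumbent's induced payoffs 7, 5, 10, 0; outcome (E3, Soft), payoffs (10, 12).
If Entrant leads: Incumbent's best replies are Soft→E1, Moderate→E4, Aggressive→E1; Entrant's induced payoffs 9, 9, 10; outcome (E1, Aggressive), payoffs (7, 10).
Entrant gets 10 moving first and 12 moving second, so Entrant prefers to move second.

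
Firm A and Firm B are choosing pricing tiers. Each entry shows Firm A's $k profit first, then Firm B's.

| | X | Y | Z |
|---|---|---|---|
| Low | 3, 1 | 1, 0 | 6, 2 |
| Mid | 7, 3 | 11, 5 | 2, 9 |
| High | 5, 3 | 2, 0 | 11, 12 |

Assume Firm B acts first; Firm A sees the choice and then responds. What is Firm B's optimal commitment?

Work backward from Firm A's decision.
- X: BR = Mid, leader payoff 3.
- Y: BR = Mid, leader payoff 5.
- Z: BR = High, leader payoff 12.
Maximizing over 3, 5, 12, Firm B chooses Z. Subgame-perfect outcome: (High, Z) with payoffs (11, 12).

Z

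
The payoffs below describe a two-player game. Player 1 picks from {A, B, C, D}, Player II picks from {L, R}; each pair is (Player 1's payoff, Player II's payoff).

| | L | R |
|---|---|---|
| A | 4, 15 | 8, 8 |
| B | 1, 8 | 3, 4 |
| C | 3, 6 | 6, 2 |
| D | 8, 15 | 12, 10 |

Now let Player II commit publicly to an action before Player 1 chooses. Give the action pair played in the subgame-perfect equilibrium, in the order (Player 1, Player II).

Solve by backward induction (Player II leads).
- L: Player 1 compares 4, 1, 3, 8 and picks D; Player II would get 15.
- R: Player 1 compares 8, 3, 6, 12 and picks D; Player II would get 10.
Maximizing over 15, 10, Player II chooses L. Subgame-perfect outcome: (D, L) with payoffs (8, 15).

(D, L)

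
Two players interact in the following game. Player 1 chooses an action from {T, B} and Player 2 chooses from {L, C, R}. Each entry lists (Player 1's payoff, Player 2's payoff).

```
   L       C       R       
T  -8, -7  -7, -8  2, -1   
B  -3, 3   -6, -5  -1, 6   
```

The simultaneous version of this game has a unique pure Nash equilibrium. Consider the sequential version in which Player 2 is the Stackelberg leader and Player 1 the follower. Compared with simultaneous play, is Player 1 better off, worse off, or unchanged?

Work backward from Player 1's decision.
- L: BR = B, leader payoff 3.
- C: BR = B, leader payoff -5.
- R: BR = T, leader payoff -1.
Among 3, -5, -1, the best is 3 at L. Subgame-perfect outcome: (B, L) with payoffs (-3, 3).
For the simultaneous game, intersect best replies.
Player 1's best replies: L→B; C→B; R→T.
Player 2's best replies: T→R; B→R.
The unique mutual best reply is (T, R), giving (2, -1).
Player 1 earns -3 sequentially versus 2 at the Nash outcome: worse off.

worse off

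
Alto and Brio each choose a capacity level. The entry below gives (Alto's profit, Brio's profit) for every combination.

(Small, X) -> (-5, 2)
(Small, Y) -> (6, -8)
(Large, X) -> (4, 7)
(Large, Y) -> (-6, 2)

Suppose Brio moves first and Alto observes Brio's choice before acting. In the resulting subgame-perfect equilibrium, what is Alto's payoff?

Solve by backward induction (Brio leads).
- X → Alto plays Large (best of -5, 4); Brio gets 7.
- Y → Alto plays Small (best of 6, -6); Brio gets -8.
Maximizing over 7, -8, Brio chooses X. Subgame-perfect outcome: (Large, X) with payoffs (4, 7).

4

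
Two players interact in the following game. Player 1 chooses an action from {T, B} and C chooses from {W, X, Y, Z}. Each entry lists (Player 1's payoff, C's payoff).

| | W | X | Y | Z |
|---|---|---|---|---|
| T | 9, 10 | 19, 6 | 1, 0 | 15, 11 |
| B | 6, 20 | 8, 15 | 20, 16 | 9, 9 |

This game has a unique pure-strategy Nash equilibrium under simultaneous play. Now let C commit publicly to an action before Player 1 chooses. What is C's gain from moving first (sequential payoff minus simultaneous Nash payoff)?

Work backward from Player 1's decision.
- W: BR = T, leader payoff 10.
- X: BR = T, leader payoff 6.
- Y: BR = B, leader payoff 16.
- Z: BR = T, leader payoff 11.
Among 10, 6, 16, 11, the best is 16 at Y. Subgame-perfect outcome: (B, Y) with payoffs (20, 16).
Now find the simultaneous Nash equilibrium.
Player 1's best replies: W→T; X→T; Y→B; Z→T.
C's best replies: T→Z; B→W.
The unique mutual best reply is (T, Z), giving (15, 11).
C's commitment gain: 16 − 11 = 5.

5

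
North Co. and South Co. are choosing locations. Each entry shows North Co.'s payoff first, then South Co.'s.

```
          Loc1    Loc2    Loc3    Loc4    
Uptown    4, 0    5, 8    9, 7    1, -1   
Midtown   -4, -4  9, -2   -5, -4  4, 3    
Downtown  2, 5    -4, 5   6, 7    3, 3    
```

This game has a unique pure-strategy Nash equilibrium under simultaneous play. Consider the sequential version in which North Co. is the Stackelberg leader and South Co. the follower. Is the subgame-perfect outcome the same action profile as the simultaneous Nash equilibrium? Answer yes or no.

Work backward from South Co.'s decision.
- Uptown → South Co. plays Loc2 (best of 0, 8, 7, -1); North Co. gets 5.
- Midtown → South Co. plays Loc4 (best of -4, -2, -4, 3); North Co. gets 4.
- Downtown → South Co. plays Loc3 (best of 5, 5, 7, 3); North Co. gets 6.
Among 5, 4, 6, the best is 6 at Downtown. Subgame-perfect outcome: (Downtown, Loc3) with payoffs (6, 7).
Now find the simultaneous Nash equilibrium.
North Co.'s best replies: Loc1→Uptown; Loc2→Midtown; Loc3→Uptown; Loc4→Midtown.
South Co.'s best replies: Uptown→Loc2; Midtown→Loc4; Downtown→Loc3.
The unique mutual best reply is (Midtown, Loc4), giving (4, 3).
Sequential outcome (Downtown, Loc3) differs from the Nash profile (Midtown, Loc4).

no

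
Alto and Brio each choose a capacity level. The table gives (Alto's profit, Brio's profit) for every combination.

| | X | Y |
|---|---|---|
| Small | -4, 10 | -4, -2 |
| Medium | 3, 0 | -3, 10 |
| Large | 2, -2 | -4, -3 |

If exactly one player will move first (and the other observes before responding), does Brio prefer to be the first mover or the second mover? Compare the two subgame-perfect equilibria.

first

If Alto leads: Brio's best replies are Small→X, Medium→Y, Large→X; Alto's induced payoffs -4, -3, 2; outcome (Large, X), payoffs (2, -2).
If Brio leads: Alto's best replies are X→Medium, Y→Medium; Brio's induced payoffs 0, 10; outcome (Medium, Y), payoffs (-3, 10).
Brio gets 10 moving first and -2 moving second, so Brio prefers to move first.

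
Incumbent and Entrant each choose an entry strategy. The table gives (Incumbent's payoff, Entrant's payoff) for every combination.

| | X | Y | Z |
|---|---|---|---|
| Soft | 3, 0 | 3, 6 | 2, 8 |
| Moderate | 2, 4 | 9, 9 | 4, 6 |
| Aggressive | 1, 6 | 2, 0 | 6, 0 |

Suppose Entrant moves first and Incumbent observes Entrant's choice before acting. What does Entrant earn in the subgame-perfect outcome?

9

Incumbent best-responds to each possible Entrant move:
- X → Incumbent plays Soft (best of 3, 2, 1); Entrant gets 0.
- Y → Incumbent plays Moderate (best of 3, 9, 2); Entrant gets 9.
- Z → Incumbent plays Aggressive (best of 2, 4, 6); Entrant gets 0.
Among 0, 9, 0, the best is 9 at Y. Subgame-perfect outcome: (Moderate, Y) with payoffs (9, 9).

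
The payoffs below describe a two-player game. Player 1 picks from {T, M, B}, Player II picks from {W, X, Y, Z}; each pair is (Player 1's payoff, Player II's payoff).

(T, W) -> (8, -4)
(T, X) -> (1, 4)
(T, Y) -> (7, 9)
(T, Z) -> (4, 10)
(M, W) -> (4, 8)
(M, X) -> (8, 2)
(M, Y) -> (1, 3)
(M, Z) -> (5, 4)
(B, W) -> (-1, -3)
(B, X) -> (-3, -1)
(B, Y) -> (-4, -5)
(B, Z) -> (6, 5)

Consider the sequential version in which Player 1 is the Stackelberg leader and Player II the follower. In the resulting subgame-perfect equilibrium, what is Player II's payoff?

Player II best-responds to each possible Player 1 move:
- T: BR = Z, leader payoff 4.
- M: BR = W, leader payoff 4.
- B: BR = Z, leader payoff 6.
Maximizing over 4, 4, 6, Player 1 chooses B. Subgame-perfect outcome: (B, Z) with payoffs (6, 5).

5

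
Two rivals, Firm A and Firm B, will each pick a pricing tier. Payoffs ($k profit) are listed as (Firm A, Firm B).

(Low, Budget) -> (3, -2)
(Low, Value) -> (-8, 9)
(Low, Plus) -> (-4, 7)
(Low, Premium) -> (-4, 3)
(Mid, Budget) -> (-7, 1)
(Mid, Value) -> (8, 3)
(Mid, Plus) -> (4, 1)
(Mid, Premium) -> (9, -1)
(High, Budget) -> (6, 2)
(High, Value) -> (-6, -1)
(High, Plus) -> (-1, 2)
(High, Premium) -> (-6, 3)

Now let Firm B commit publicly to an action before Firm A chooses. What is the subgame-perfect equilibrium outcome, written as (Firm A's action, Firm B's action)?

Backward induction with Firm B moving first.
- Budget: Firm A compares 3, -7, 6 and picks High; Firm B would get 2.
- Value: Firm A compares -8, 8, -6 and picks Mid; Firm B would get 3.
- Plus: Firm A compares -4, 4, -1 and picks Mid; Firm B would get 1.
- Premium: Firm A compares -4, 9, -6 and picks Mid; Firm B would get -1.
Firm B's induced payoffs are 2, 3, 1, -1, so Firm B commits to Value. Subgame-perfect outcome: (Mid, Value) with payoffs (8, 3).

(Mid, Value)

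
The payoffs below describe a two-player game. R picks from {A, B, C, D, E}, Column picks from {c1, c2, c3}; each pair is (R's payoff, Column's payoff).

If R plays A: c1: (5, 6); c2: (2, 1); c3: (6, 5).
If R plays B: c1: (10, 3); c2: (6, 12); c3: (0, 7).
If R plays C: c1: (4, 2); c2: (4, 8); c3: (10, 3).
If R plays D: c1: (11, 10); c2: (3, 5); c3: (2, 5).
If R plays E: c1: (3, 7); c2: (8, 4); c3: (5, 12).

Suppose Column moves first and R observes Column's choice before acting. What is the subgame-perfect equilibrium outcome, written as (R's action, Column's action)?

R best-responds to each possible Column move:
- c1 → R plays D (best of 5, 10, 4, 11, 3); Column gets 10.
- c2 → R plays E (best of 2, 6, 4, 3, 8); Column gets 4.
- c3 → R plays C (best of 6, 0, 10, 2, 5); Column gets 3.
Column's induced payoffs are 10, 4, 3, so Column commits to c1. Subgame-perfect outcome: (D, c1) with payoffs (11, 10).

(D, c1)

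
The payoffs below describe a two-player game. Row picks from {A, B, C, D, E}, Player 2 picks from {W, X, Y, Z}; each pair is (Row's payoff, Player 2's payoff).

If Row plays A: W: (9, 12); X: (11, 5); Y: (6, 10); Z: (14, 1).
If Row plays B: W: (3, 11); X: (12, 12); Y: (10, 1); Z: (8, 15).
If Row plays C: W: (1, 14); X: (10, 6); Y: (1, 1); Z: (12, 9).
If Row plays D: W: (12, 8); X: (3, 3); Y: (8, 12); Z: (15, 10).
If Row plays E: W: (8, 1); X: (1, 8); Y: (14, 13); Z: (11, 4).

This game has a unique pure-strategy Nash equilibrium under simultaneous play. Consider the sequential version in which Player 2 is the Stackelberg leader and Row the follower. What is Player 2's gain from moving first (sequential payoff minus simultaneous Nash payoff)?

Solve by backward induction (Player 2 leads).
- W: BR = D, leader payoff 8.
- X: BR = B, leader payoff 12.
- Y: BR = E, leader payoff 13.
- Z: BR = D, leader payoff 10.
Maximizing over 8, 12, 13, 10, Player 2 chooses Y. Subgame-perfect outcome: (E, Y) with payoffs (14, 13).
Under simultaneous play:
Row's best replies: W→D; X→B; Y→E; Z→D.
Player 2's best replies: A→W; B→Z; C→W; D→Y; E→Y.
Only (E, Y) has each player best-responding; Nash payoffs (14, 13).
Player 2's commitment gain: 13 − 13 = 0.

0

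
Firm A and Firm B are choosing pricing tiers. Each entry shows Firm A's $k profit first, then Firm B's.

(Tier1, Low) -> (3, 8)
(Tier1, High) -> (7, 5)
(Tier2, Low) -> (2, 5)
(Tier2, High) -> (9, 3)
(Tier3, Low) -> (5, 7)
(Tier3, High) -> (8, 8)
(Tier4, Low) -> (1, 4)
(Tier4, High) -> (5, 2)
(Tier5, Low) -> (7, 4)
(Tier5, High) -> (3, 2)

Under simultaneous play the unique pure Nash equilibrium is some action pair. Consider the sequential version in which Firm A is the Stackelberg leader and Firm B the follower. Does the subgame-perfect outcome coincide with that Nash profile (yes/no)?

Solve by backward induction (Firm A leads).
- Tier1: Firm B compares 8, 5 and picks Low; Firm A would get 3.
- Tier2: Firm B compares 5, 3 and picks Low; Firm A would get 2.
- Tier3: Firm B compares 7, 8 and picks High; Firm A would get 8.
- Tier4: Firm B compares 4, 2 and picks Low; Firm A would get 1.
- Tier5: Firm B compares 4, 2 and picks Low; Firm A would get 7.
Maximizing over 3, 2, 8, 1, 7, Firm A chooses Tier3. Subgame-perfect outcome: (Tier3, High) with payoffs (8, 8).
Now find the simultaneous Nash equilibrium.
Firm A's best replies: Low→Tier5; High→Tier2.
Firm B's best replies: Tier1→Low; Tier2→Low; Tier3→High; Tier4→Low; Tier5→Low.
The unique mutual best reply is (Tier5, Low), giving (7, 4).
Sequential outcome (Tier3, High) differs from the Nash profile (Tier5, Low).

no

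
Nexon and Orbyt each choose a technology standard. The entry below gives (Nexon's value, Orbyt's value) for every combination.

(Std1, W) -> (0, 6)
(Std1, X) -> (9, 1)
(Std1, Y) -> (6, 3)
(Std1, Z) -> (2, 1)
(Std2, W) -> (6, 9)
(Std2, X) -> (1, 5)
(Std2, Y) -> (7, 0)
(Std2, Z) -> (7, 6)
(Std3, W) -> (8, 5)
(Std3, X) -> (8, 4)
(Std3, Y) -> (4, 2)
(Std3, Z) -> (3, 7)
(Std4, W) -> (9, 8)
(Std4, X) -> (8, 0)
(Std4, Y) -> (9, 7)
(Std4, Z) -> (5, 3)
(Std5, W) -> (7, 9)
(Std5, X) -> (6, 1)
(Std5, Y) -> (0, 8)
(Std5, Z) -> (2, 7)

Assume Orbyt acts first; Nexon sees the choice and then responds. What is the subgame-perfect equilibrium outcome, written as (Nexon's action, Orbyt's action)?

(Std4, W)

Work backward from Nexon's decision.
- W: Nexon compares 0, 6, 8, 9, 7 and picks Std4; Orbyt would get 8.
- X: Nexon compares 9, 1, 8, 8, 6 and picks Std1; Orbyt would get 1.
- Y: Nexon compares 6, 7, 4, 9, 0 and picks Std4; Orbyt would get 7.
- Z: Nexon compares 2, 7, 3, 5, 2 and picks Std2; Orbyt would get 6.
Orbyt's induced payoffs are 8, 1, 7, 6, so Orbyt commits to W. Subgame-perfect outcome: (Std4, W) with payoffs (9, 8).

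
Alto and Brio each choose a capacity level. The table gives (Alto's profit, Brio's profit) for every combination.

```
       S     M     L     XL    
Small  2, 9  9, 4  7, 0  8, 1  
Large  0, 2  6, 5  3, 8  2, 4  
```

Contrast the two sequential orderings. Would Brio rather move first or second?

first

If Alto leads: Brio's best replies are Small→S, Large→L; Alto's induced payoffs 2, 3; outcome (Large, L), payoffs (3, 8).
If Brio leads: Alto's best replies are S→Small, M→Small, L→Small, XL→Small; Brio's induced payoffs 9, 4, 0, 1; outcome (Small, S), payoffs (2, 9).
Brio gets 9 moving first and 8 moving second, so Brio prefers to move first.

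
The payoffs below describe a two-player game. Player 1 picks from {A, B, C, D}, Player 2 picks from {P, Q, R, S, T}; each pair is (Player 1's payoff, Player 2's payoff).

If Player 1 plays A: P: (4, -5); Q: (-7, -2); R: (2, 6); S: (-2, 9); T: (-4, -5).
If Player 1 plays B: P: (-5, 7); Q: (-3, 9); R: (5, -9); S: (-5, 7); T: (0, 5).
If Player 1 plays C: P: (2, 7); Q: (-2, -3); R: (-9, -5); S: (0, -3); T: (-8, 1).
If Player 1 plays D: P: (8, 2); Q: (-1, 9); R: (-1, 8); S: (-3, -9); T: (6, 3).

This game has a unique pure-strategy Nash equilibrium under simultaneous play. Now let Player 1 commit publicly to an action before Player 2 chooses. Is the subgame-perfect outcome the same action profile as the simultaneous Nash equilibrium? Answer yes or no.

no

Player 2 best-responds to each possible Player 1 move:
- A: BR = S, leader payoff -2.
- B: BR = Q, leader payoff -3.
- C: BR = P, leader payoff 2.
- D: BR = Q, leader payoff -1.
Among -2, -3, 2, -1, the best is 2 at C. Subgame-perfect outcome: (C, P) with payoffs (2, 7).
Under simultaneous play:
Player 1's best replies: P→D; Q→D; R→B; S→C; T→D.
Player 2's best replies: A→S; B→Q; C→P; D→Q.
The unique mutual best reply is (D, Q), giving (-1, 9).
Sequential outcome (C, P) differs from the Nash profile (D, Q).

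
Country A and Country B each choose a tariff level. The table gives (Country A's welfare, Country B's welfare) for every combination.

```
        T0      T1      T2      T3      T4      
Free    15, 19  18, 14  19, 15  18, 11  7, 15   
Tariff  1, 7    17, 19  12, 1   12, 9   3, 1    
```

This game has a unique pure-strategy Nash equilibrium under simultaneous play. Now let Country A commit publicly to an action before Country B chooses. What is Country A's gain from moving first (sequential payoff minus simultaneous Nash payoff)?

2

Work backward from Country B's decision.
- Free → Country B plays T0 (best of 19, 14, 15, 11, 15); Country A gets 15.
- Tariff → Country B plays T1 (best of 7, 19, 1, 9, 1); Country A gets 17.
Maximizing over 15, 17, Country A chooses Tariff. Subgame-perfect outcome: (Tariff, T1) with payoffs (17, 19).
Under simultaneous play:
Country A's best replies: T0→Free; T1→Free; T2→Free; T3→Free; T4→Free.
Country B's best replies: Free→T0; Tariff→T1.
The unique mutual best reply is (Free, T0), giving (15, 19).
Country A's commitment gain: 17 − 15 = 2.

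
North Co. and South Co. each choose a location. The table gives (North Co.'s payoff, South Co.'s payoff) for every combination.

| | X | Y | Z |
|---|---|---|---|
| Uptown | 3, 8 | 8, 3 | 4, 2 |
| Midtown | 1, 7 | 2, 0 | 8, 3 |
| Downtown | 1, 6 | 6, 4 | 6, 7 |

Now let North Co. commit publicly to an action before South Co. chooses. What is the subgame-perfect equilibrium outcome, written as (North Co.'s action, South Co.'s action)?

(Downtown, Z)

Backward induction with North Co. moving first.
- Uptown → South Co. plays X (best of 8, 3, 2); North Co. gets 3.
- Midtown → South Co. plays X (best of 7, 0, 3); North Co. gets 1.
- Downtown → South Co. plays Z (best of 6, 4, 7); North Co. gets 6.
Among 3, 1, 6, the best is 6 at Downtown. Subgame-perfect outcome: (Downtown, Z) with payoffs (6, 7).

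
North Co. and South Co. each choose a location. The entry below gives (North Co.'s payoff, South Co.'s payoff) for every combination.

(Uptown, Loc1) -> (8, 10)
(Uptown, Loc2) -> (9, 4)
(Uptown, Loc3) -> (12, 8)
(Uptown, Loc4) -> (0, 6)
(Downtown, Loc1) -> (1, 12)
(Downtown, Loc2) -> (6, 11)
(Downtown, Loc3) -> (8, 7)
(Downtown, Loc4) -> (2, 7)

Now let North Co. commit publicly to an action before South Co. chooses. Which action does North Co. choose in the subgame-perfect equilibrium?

South Co. best-responds to each possible North Co. move:
- Uptown: South Co. compares 10, 4, 8, 6 and picks Loc1; North Co. would get 8.
- Downtown: South Co. compares 12, 11, 7, 7 and picks Loc1; North Co. would get 1.
Among 8, 1, the best is 8 at Uptown. Subgame-perfect outcome: (Uptown, Loc1) with payoffs (8, 10).

Uptown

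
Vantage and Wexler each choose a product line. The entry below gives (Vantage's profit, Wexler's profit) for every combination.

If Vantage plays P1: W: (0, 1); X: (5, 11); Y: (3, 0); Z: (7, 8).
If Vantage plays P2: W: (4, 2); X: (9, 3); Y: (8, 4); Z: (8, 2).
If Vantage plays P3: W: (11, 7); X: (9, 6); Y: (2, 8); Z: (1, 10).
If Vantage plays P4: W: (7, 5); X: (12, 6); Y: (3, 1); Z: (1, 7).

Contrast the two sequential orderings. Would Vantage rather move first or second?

second

If Vantage leads: Wexler's best replies are P1→X, P2→Y, P3→Z, P4→Z; Vantage's induced payoffs 5, 8, 1, 1; outcome (P2, Y), payoffs (8, 4).
If Wexler leads: Vantage's best replies are W→P3, X→P4, Y→P2, Z→P2; Wexler's induced payoffs 7, 6, 4, 2; outcome (P3, W), payoffs (11, 7).
Vantage gets 8 moving first and 11 moving second, so Vantage prefers to move second.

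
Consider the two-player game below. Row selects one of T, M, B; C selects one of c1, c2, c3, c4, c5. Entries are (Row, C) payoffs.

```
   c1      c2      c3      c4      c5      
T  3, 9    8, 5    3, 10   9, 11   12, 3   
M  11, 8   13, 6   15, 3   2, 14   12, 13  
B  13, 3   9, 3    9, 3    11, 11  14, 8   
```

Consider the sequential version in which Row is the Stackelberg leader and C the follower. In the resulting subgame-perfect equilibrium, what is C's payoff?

11

Work backward from C's decision.
- T: C compares 9, 5, 10, 11, 3 and picks c4; Row would get 9.
- M: C compares 8, 6, 3, 14, 13 and picks c4; Row would get 2.
- B: C compares 3, 3, 3, 11, 8 and picks c4; Row would get 11.
Maximizing over 9, 2, 11, Row chooses B. Subgame-perfect outcome: (B, c4) with payoffs (11, 11).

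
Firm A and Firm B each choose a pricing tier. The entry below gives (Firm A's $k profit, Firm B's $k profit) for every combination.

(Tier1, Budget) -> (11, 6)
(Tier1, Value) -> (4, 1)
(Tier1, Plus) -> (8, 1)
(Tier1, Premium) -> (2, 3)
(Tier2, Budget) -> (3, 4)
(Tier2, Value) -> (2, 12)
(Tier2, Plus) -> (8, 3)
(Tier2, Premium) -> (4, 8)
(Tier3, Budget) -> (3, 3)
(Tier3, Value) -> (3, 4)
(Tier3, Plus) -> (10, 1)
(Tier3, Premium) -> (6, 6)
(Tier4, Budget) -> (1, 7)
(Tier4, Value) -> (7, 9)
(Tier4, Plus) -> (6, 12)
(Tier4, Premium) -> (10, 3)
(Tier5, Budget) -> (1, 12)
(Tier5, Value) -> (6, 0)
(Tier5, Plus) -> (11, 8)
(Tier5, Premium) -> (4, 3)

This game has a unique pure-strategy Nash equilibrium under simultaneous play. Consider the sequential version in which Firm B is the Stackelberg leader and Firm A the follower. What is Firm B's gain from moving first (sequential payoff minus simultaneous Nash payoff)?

Firm A best-responds to each possible Firm B move:
- Budget: BR = Tier1, leader payoff 6.
- Value: BR = Tier4, leader payoff 9.
- Plus: BR = Tier5, leader payoff 8.
- Premium: BR = Tier4, leader payoff 3.
Among 6, 9, 8, 3, the best is 9 at Value. Subgame-perfect outcome: (Tier4, Value) with payoffs (7, 9).
Now find the simultaneous Nash equilibrium.
Firm A's best replies: Budget→Tier1; Value→Tier4; Plus→Tier5; Premium→Tier4.
Firm B's best replies: Tier1→Budget; Tier2→Value; Tier3→Premium; Tier4→Plus; Tier5→Budget.
Only (Tier1, Budget) has each player best-responding; Nash payoffs (11, 6).
Firm B's commitment gain: 9 − 6 = 3.

3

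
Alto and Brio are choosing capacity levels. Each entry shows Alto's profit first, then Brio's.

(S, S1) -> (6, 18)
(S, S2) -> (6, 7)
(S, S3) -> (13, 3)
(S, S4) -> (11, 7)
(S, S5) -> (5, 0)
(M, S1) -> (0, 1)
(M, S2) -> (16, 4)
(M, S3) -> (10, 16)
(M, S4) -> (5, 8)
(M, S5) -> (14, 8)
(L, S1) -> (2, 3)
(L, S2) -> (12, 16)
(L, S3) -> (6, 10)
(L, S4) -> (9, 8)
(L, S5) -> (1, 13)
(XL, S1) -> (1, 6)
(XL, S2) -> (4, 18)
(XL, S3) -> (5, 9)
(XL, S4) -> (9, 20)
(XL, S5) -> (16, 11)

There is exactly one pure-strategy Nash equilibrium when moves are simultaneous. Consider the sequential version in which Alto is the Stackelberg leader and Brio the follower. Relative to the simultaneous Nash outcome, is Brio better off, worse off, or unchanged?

worse off

Brio best-responds to each possible Alto move:
- S: BR = S1, leader payoff 6.
- M: BR = S3, leader payoff 10.
- L: BR = S2, leader payoff 12.
- XL: BR = S4, leader payoff 9.
Maximizing over 6, 10, 12, 9, Alto chooses L. Subgame-perfect outcome: (L, S2) with payoffs (12, 16).
Under simultaneous play:
Alto's best replies: S1→S; S2→M; S3→S; S4→S; S5→XL.
Brio's best replies: S→S1; M→S3; L→S2; XL→S4.
Only (S, S1) has each player best-responding; Nash payoffs (6, 18).
Brio earns 16 sequentially versus 18 at the Nash outcome: worse off.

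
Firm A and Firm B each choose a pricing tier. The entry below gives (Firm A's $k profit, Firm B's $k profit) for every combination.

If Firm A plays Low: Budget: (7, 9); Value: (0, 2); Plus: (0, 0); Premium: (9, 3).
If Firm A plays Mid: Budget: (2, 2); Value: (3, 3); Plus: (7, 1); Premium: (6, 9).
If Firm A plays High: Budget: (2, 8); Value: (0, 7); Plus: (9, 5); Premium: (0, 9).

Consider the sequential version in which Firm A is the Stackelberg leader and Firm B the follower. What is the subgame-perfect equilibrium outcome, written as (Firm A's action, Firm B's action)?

(Low, Budget)

Solve by backward induction (Firm A leads).
- Low: Firm B compares 9, 2, 0, 3 and picks Budget; Firm A would get 7.
- Mid: Firm B compares 2, 3, 1, 9 and picks Premium; Firm A would get 6.
- High: Firm B compares 8, 7, 5, 9 and picks Premium; Firm A would get 0.
Firm A's induced payoffs are 7, 6, 0, so Firm A commits to Low. Subgame-perfect outcome: (Low, Budget) with payoffs (7, 9).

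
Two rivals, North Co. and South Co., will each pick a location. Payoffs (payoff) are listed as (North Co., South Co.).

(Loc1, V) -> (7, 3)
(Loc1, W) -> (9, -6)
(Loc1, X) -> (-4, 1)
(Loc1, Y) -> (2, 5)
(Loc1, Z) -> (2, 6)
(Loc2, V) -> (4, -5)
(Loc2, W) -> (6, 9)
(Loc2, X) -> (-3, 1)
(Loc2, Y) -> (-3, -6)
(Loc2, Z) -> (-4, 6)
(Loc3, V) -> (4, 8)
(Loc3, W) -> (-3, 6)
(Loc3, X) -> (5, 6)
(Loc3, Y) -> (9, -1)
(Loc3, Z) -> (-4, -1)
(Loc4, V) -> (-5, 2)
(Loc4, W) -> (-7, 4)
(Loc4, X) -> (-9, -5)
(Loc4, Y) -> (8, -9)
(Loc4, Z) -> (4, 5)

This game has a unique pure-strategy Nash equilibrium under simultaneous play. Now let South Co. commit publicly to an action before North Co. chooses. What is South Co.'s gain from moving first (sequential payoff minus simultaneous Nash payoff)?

Backward induction with South Co. moving first.
- V → North Co. plays Loc1 (best of 7, 4, 4, -5); South Co. gets 3.
- W → North Co. plays Loc1 (best of 9, 6, -3, -7); South Co. gets -6.
- X → North Co. plays Loc3 (best of -4, -3, 5, -9); South Co. gets 6.
- Y → North Co. plays Loc3 (best of 2, -3, 9, 8); South Co. gets -1.
- Z → North Co. plays Loc4 (best of 2, -4, -4, 4); South Co. gets 5.
Maximizing over 3, -6, 6, -1, 5, South Co. chooses X. Subgame-perfect outcome: (Loc3, X) with payoffs (5, 6).
For the simultaneous game, intersect best replies.
North Co.'s best replies: V→Loc1; W→Loc1; X→Loc3; Y→Loc3; Z→Loc4.
South Co.'s best replies: Loc1→Z; Loc2→W; Loc3→V; Loc4→Z.
The unique mutual best reply is (Loc4, Z), giving (4, 5).
South Co.'s commitment gain: 6 − 5 = 1.

1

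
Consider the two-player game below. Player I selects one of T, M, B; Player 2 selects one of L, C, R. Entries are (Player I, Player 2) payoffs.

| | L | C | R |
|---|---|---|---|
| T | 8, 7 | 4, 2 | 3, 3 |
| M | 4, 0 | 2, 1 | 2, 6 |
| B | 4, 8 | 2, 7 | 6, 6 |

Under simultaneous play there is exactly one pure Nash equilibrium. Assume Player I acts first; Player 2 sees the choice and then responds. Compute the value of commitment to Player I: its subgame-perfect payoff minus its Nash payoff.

0

Solve by backward induction (Player I leads).
- T → Player 2 plays L (best of 7, 2, 3); Player I gets 8.
- M → Player 2 plays R (best of 0, 1, 6); Player I gets 2.
- B → Player 2 plays L (best of 8, 7, 6); Player I gets 4.
Maximizing over 8, 2, 4, Player I chooses T. Subgame-perfect outcome: (T, L) with payoffs (8, 7).
For the simultaneous game, intersect best replies.
Player I's best replies: L→T; C→T; R→B.
Player 2's best replies: T→L; M→R; B→L.
Only (T, L) has each player best-responding; Nash payoffs (8, 7).
Player I's commitment gain: 8 − 8 = 0.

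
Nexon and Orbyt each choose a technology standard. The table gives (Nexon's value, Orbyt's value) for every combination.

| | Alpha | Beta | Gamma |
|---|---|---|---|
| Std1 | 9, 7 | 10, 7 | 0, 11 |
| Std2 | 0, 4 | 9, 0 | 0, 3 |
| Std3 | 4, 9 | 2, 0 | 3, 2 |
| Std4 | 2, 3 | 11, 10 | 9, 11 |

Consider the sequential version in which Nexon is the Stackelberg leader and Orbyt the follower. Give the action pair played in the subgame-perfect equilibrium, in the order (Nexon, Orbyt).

(Std4, Gamma)

Orbyt best-responds to each possible Nexon move:
- Std1 → Orbyt plays Gamma (best of 7, 7, 11); Nexon gets 0.
- Std2 → Orbyt plays Alpha (best of 4, 0, 3); Nexon gets 0.
- Std3 → Orbyt plays Alpha (best of 9, 0, 2); Nexon gets 4.
- Std4 → Orbyt plays Gamma (best of 3, 10, 11); Nexon gets 9.
Nexon's induced payoffs are 0, 0, 4, 9, so Nexon commits to Std4. Subgame-perfect outcome: (Std4, Gamma) with payoffs (9, 11).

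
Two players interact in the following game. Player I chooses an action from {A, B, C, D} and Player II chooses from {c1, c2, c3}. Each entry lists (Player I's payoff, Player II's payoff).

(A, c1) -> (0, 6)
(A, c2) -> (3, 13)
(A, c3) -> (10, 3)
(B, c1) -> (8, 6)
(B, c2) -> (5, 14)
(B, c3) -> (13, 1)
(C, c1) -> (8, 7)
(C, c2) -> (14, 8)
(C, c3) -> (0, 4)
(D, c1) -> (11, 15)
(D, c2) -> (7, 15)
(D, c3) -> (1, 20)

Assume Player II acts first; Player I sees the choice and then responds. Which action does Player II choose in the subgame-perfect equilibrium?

Backward induction with Player II moving first.
- c1: Player I compares 0, 8, 8, 11 and picks D; Player II would get 15.
- c2: Player I compares 3, 5, 14, 7 and picks C; Player II would get 8.
- c3: Player I compares 10, 13, 0, 1 and picks B; Player II would get 1.
Player II's induced payoffs are 15, 8, 1, so Player II commits to c1. Subgame-perfect outcome: (D, c1) with payoffs (11, 15).

c1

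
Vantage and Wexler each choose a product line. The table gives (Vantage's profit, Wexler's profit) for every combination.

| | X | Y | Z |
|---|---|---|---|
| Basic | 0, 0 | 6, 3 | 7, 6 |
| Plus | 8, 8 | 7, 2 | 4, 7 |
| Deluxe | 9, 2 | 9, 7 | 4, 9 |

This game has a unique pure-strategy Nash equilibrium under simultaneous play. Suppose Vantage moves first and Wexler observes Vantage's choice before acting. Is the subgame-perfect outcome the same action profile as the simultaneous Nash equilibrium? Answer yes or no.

Solve by backward induction (Vantage leads).
- Basic → Wexler plays Z (best of 0, 3, 6); Vantage gets 7.
- Plus → Wexler plays X (best of 8, 2, 7); Vantage gets 8.
- Deluxe → Wexler plays Z (best of 2, 7, 9); Vantage gets 4.
Among 7, 8, 4, the best is 8 at Plus. Subgame-perfect outcome: (Plus, X) with payoffs (8, 8).
For the simultaneous game, intersect best replies.
Vantage's best replies: X→Deluxe; Y→Deluxe; Z→Basic.
Wexler's best replies: Basic→Z; Plus→X; Deluxe→Z.
The unique mutual best reply is (Basic, Z), giving (7, 6).
Sequential outcome (Plus, X) differs from the Nash profile (Basic, Z).

no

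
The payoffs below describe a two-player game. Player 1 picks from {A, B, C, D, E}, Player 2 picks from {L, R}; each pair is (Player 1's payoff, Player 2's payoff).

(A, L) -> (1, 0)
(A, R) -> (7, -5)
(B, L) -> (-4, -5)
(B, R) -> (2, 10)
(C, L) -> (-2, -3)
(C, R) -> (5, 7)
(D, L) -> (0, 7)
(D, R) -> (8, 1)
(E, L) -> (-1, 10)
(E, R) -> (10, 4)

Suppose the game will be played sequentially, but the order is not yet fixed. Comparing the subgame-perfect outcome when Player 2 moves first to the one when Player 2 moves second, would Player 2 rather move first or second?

If Player 1 leads: Player 2's best replies are A→L, B→R, C→R, D→L, E→L; Player 1's induced payoffs 1, 2, 5, 0, -1; outcome (C, R), payoffs (5, 7).
If Player 2 leads: Player 1's best replies are L→A, R→E; Player 2's induced payoffs 0, 4; outcome (E, R), payoffs (10, 4).
Player 2 gets 4 moving first and 7 moving second, so Player 2 prefers to move second.

second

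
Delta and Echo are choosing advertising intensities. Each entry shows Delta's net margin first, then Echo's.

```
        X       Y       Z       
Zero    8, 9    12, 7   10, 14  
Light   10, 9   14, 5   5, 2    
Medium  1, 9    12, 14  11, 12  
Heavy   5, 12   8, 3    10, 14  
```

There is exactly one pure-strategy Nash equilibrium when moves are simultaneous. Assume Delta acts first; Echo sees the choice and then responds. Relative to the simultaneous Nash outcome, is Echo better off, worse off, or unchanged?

better off

Work backward from Echo's decision.
- Zero → Echo plays Z (best of 9, 7, 14); Delta gets 10.
- Light → Echo plays X (best of 9, 5, 2); Delta gets 10.
- Medium → Echo plays Y (best of 9, 14, 12); Delta gets 12.
- Heavy → Echo plays Z (best of 12, 3, 14); Delta gets 10.
Among 10, 10, 12, 10, the best is 12 at Medium. Subgame-perfect outcome: (Medium, Y) with payoffs (12, 14).
Now find the simultaneous Nash equilibrium.
Delta's best replies: X→Light; Y→Light; Z→Medium.
Echo's best replies: Zero→Z; Light→X; Medium→Y; Heavy→Z.
Only (Light, X) has each player best-responding; Nash payoffs (10, 9).
Echo earns 14 sequentially versus 9 at the Nash outcome: better off.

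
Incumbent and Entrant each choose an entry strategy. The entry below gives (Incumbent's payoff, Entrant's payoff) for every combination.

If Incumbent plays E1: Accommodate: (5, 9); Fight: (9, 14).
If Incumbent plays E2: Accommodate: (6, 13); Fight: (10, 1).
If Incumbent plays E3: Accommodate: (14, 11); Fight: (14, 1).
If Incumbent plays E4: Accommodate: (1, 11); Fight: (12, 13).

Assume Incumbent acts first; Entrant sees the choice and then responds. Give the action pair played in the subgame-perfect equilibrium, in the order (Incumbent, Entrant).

(E3, Accommodate)

Entrant best-responds to each possible Incumbent move:
- E1: Entrant compares 9, 14 and picks Fight; Incumbent would get 9.
- E2: Entrant compares 13, 1 and picks Accommodate; Incumbent would get 6.
- E3: Entrant compares 11, 1 and picks Accommodate; Incumbent would get 14.
- E4: Entrant compares 11, 13 and picks Fight; Incumbent would get 12.
Incumbent's induced payoffs are 9, 6, 14, 12, so Incumbent commits to E3. Subgame-perfect outcome: (E3, Accommodate) with payoffs (14, 11).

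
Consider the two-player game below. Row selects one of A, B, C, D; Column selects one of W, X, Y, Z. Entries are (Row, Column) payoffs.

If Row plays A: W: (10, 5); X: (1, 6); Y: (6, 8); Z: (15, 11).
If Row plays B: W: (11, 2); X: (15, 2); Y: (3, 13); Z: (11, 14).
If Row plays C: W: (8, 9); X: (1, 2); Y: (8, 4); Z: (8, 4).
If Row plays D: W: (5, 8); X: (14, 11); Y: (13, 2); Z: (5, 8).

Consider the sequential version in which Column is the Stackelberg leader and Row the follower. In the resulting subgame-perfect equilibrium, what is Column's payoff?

11

Backward induction with Column moving first.
- W → Row plays B (best of 10, 11, 8, 5); Column gets 2.
- X → Row plays B (best of 1, 15, 1, 14); Column gets 2.
- Y → Row plays D (best of 6, 3, 8, 13); Column gets 2.
- Z → Row plays A (best of 15, 11, 8, 5); Column gets 11.
Column's induced payoffs are 2, 2, 2, 11, so Column commits to Z. Subgame-perfect outcome: (A, Z) with payoffs (15, 11).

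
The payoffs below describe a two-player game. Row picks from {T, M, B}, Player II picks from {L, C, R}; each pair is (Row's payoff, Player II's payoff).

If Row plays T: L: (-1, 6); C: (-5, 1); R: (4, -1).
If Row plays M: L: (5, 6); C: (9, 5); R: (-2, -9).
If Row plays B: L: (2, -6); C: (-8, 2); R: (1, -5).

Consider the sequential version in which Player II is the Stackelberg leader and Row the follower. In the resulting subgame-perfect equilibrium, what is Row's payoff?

5

Backward induction with Player II moving first.
- L: Row compares -1, 5, 2 and picks M; Player II would get 6.
- C: Row compares -5, 9, -8 and picks M; Player II would get 5.
- R: Row compares 4, -2, 1 and picks T; Player II would get -1.
Maximizing over 6, 5, -1, Player II chooses L. Subgame-perfect outcome: (M, L) with payoffs (5, 6).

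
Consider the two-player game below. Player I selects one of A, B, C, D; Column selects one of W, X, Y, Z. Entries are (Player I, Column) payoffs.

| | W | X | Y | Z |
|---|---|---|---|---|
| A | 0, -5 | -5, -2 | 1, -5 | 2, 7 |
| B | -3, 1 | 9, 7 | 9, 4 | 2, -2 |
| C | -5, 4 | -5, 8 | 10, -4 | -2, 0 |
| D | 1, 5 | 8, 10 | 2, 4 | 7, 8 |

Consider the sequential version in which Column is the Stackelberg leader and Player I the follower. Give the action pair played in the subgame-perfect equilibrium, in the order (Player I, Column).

(D, Z)

Work backward from Player I's decision.
- W → Player I plays D (best of 0, -3, -5, 1); Column gets 5.
- X → Player I plays B (best of -5, 9, -5, 8); Column gets 7.
- Y → Player I plays C (best of 1, 9, 10, 2); Column gets -4.
- Z → Player I plays D (best of 2, 2, -2, 7); Column gets 8.
Among 5, 7, -4, 8, the best is 8 at Z. Subgame-perfect outcome: (D, Z) with payoffs (7, 8).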